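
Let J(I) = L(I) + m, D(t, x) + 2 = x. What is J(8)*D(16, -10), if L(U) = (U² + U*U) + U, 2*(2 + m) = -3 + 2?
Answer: -1602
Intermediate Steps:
m = -5/2 (m = -2 + (-3 + 2)/2 = -2 + (½)*(-1) = -2 - ½ = -5/2 ≈ -2.5000)
D(t, x) = -2 + x
L(U) = U + 2*U² (L(U) = (U² + U²) + U = 2*U² + U = U + 2*U²)
J(I) = -5/2 + I*(1 + 2*I) (J(I) = I*(1 + 2*I) - 5/2 = -5/2 + I*(1 + 2*I))
J(8)*D(16, -10) = (-5/2 + 8 + 2*8²)*(-2 - 10) = (-5/2 + 8 + 2*64)*(-12) = (-5/2 + 8 + 128)*(-12) = (267/2)*(-12) = -1602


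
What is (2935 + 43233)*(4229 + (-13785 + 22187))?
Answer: 583148008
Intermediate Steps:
(2935 + 43233)*(4229 + (-13785 + 22187)) = 46168*(4229 + 8402) = 46168*12631 = 583148008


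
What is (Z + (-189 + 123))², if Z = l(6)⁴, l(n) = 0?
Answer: 4356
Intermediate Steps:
Z = 0 (Z = 0⁴ = 0)
(Z + (-189 + 123))² = (0 + (-189 + 123))² = (0 - 66)² = (-66)² = 4356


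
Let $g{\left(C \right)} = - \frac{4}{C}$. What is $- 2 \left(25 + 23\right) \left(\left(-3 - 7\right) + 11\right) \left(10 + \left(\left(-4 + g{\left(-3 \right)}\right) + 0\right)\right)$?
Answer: $-704$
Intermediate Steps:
$- 2 \left(25 + 23\right) \left(\left(-3 - 7\right) + 11\right) \left(10 + \left(\left(-4 + g{\left(-3 \right)}\right) + 0\right)\right) = - 2 \left(25 + 23\right) \left(\left(-3 - 7\right) + 11\right) \left(10 + \left(\left(-4 - \frac{4}{-3}\right) + 0\right)\right) = \left(-2\right) 48 \left(-10 + 11\right) \left(10 + \left(\left(-4 - - \frac{4}{3}\right) + 0\right)\right) = - 96 \cdot 1 \left(10 + \left(\left(-4 + \frac{4}{3}\right) + 0\right)\right) = - 96 \cdot 1 \left(10 + \left(- \frac{8}{3} + 0\right)\right) = - 96 \cdot 1 \left(10 - \frac{8}{3}\right) = - 96 \cdot 1 \cdot \frac{22}{3} = \left(-96\right) \frac{22}{3} = -704$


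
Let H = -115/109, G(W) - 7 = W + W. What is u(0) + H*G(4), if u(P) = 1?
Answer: -1616/109 ≈ -14.826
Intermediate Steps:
G(W) = 7 + 2*W (G(W) = 7 + (W + W) = 7 + 2*W)
H = -115/109 (H = -115*1/109 = -115/109 ≈ -1.0550)
u(0) + H*G(4) = 1 - 115*(7 + 2*4)/109 = 1 - 115*(7 + 8)/109 = 1 - 115/109*15 = 1 - 1725/109 = -1616/109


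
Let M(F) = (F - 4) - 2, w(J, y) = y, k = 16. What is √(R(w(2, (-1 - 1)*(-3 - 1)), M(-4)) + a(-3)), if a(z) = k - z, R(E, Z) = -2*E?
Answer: √3 ≈ 1.7320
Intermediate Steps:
M(F) = -6 + F (M(F) = (-4 + F) - 2 = -6 + F)
a(z) = 16 - z
√(R(w(2, (-1 - 1)*(-3 - 1)), M(-4)) + a(-3)) = √(-2*(-1 - 1)*(-3 - 1) + (16 - 1*(-3))) = √(-(-4)*(-4) + (16 + 3)) = √(-2*8 + 19) = √(-16 + 19) = √3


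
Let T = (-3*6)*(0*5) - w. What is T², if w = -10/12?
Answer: 25/36 ≈ 0.69444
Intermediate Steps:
w = -⅚ (w = -10*1/12 = -⅚ ≈ -0.83333)
T = ⅚ (T = (-3*6)*(0*5) - 1*(-⅚) = -18*0 + ⅚ = 0 + ⅚ = ⅚ ≈ 0.83333)
T² = (⅚)² = 25/36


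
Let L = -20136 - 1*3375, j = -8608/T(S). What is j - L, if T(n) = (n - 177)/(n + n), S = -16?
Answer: 4262167/193 ≈ 22084.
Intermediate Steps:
T(n) = (-177 + n)/(2*n) (T(n) = (-177 + n)/((2*n)) = (-177 + n)*(1/(2*n)) = (-177 + n)/(2*n))
j = -275456/193 (j = -8608*(-32/(-177 - 16)) = -8608/((½)*(-1/16)*(-193)) = -8608/193/32 = -8608*32/193 = -275456/193 ≈ -1427.2)
L = -23511 (L = -20136 - 3375 = -23511)
j - L = -275456/193 - 1*(-23511) = -275456/193 + 23511 = 4262167/193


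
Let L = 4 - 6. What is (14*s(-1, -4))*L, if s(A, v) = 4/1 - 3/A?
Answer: -196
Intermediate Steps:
L = -2
s(A, v) = 4 - 3/A (s(A, v) = 4*1 - 3/A = 4 - 3/A)
(14*s(-1, -4))*L = (14*(4 - 3/(-1)))*(-2) = (14*(4 - 3*(-1)))*(-2) = (14*(4 + 3))*(-2) = (14*7)*(-2) = 98*(-2) = -196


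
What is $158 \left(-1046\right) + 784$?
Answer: $-164484$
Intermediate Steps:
$158 \left(-1046\right) + 784 = -165268 + 784 = -164484$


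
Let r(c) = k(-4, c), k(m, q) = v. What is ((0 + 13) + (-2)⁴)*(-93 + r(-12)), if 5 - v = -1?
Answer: -2523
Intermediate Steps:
v = 6 (v = 5 - 1*(-1) = 5 + 1 = 6)
k(m, q) = 6
r(c) = 6
((0 + 13) + (-2)⁴)*(-93 + r(-12)) = ((0 + 13) + (-2)⁴)*(-93 + 6) = (13 + 16)*(-87) = 29*(-87) = -2523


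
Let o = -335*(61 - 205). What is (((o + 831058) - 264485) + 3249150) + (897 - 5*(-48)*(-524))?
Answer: 3739100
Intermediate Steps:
o = 48240 (o = -335*(-144) = 48240)
(((o + 831058) - 264485) + 3249150) + (897 - 5*(-48)*(-524)) = (((48240 + 831058) - 264485) + 3249150) + (897 - 5*(-48)*(-524)) = ((879298 - 264485) + 3249150) + (897 + 240*(-524)) = (614813 + 3249150) + (897 - 125760) = 3863963 - 124863 = 3739100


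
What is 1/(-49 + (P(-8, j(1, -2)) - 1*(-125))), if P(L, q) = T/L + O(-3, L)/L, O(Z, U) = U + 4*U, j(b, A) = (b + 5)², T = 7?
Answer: 8/641 ≈ 0.012480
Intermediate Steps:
j(b, A) = (5 + b)²
O(Z, U) = 5*U
P(L, q) = 5 + 7/L (P(L, q) = 7/L + (5*L)/L = 7/L + 5 = 5 + 7/L)
1/(-49 + (P(-8, j(1, -2)) - 1*(-125))) = 1/(-49 + ((5 + 7/(-8)) - 1*(-125))) = 1/(-49 + ((5 + 7*(-⅛)) + 125)) = 1/(-49 + ((5 - 7/8) + 125)) = 1/(-49 + (33/8 + 125)) = 1/(-49 + 1033/8) = 1/(641/8) = 8/641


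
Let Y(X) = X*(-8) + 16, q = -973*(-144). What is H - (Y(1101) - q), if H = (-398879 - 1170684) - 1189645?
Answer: -2610304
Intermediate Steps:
q = 140112
Y(X) = 16 - 8*X (Y(X) = -8*X + 16 = 16 - 8*X)
H = -2759208 (H = -1569563 - 1189645 = -2759208)
H - (Y(1101) - q) = -2759208 - ((16 - 8*1101) - 1*140112) = -2759208 - ((16 - 8808) - 140112) = -2759208 - (-8792 - 140112) = -2759208 - 1*(-148904) = -2759208 + 148904 = -2610304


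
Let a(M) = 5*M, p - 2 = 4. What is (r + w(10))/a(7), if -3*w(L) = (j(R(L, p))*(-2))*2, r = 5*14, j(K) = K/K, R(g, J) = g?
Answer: 214/105 ≈ 2.0381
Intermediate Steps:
p = 6 (p = 2 + 4 = 6)
j(K) = 1
r = 70
w(L) = 4/3 (w(L) = -1*(-2)*2/3 = -(-2)*2/3 = -1/3*(-4) = 4/3)
(r + w(10))/a(7) = (70 + 4/3)/((5*7)) = (214/3)/35 = (214/3)*(1/35) = 214/105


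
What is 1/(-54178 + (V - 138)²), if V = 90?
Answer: -1/51874 ≈ -1.9277e-5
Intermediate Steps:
1/(-54178 + (V - 138)²) = 1/(-54178 + (90 - 138)²) = 1/(-54178 + (-48)²) = 1/(-54178 + 2304) = 1/(-51874) = -1/51874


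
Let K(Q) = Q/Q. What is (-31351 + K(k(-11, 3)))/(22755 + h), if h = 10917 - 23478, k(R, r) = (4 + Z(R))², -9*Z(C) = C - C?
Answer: -5225/1699 ≈ -3.0753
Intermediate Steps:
Z(C) = 0 (Z(C) = -(C - C)/9 = -⅑*0 = 0)
k(R, r) = 16 (k(R, r) = (4 + 0)² = 4² = 16)
K(Q) = 1
h = -12561
(-31351 + K(k(-11, 3)))/(22755 + h) = (-31351 + 1)/(22755 - 12561) = -31350/10194 = -31350*1/10194 = -5225/1699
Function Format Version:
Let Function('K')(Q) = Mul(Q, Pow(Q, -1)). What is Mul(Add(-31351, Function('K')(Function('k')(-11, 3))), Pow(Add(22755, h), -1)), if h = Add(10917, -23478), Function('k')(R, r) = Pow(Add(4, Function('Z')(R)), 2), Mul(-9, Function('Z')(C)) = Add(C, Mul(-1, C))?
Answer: Rational(-5225, 1699) ≈ -3.0753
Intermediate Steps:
Function('Z')(C) = 0 (Function('Z')(C) = Mul(Rational(-1, 9), Add(C, Mul(-1, C))) = Mul(Rational(-1, 9), 0) = 0)
Function('k')(R, r) = 16 (Function('k')(R, r) = Pow(Add(4, 0), 2) = Pow(4, 2) = 16)
Function('K')(Q) = 1
h = -12561
Mul(Add(-31351, Function('K')(Function('k')(-11, 3))), Pow(Add(22755, h), -1)) = Mul(Add(-31351, 1), Pow(Add(22755, -12561), -1)) = Mul(-31350, Pow(10194, -1)) = Mul(-31350, Rational(1, 10194)) = Rational(-5225, 1699)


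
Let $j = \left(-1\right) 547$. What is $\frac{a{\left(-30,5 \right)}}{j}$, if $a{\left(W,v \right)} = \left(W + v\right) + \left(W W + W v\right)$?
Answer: $- \frac{725}{547} \approx -1.3254$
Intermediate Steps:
$j = -547$
$a{\left(W,v \right)} = W + v + W^{2} + W v$ ($a{\left(W,v \right)} = \left(W + v\right) + \left(W^{2} + W v\right) = W + v + W^{2} + W v$)
$\frac{a{\left(-30,5 \right)}}{j} = \frac{-30 + 5 + \left(-30\right)^{2} - 150}{-547} = \left(-30 + 5 + 900 - 150\right) \left(- \frac{1}{547}\right) = 725 \left(- \frac{1}{547}\right) = - \frac{725}{547}$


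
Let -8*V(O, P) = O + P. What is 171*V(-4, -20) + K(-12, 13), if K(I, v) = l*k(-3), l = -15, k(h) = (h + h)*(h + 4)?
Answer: 603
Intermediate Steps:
k(h) = 2*h*(4 + h) (k(h) = (2*h)*(4 + h) = 2*h*(4 + h))
K(I, v) = 90 (K(I, v) = -30*(-3)*(4 - 3) = -30*(-3) = -15*(-6) = 90)
V(O, P) = -O/8 - P/8 (V(O, P) = -(O + P)/8 = -O/8 - P/8)
171*V(-4, -20) + K(-12, 13) = 171*(-1/8*(-4) - 1/8*(-20)) + 90 = 171*(1/2 + 5/2) + 90 = 171*3 + 90 = 513 + 90 = 603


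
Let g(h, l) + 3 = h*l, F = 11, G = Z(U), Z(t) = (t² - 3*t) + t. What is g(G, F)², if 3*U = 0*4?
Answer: 9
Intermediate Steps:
U = 0 (U = (0*4)/3 = (⅓)*0 = 0)
Z(t) = t² - 2*t
G = 0 (G = 0*(-2 + 0) = 0*(-2) = 0)
g(h, l) = -3 + h*l
g(G, F)² = (-3 + 0*11)² = (-3 + 0)² = (-3)² = 9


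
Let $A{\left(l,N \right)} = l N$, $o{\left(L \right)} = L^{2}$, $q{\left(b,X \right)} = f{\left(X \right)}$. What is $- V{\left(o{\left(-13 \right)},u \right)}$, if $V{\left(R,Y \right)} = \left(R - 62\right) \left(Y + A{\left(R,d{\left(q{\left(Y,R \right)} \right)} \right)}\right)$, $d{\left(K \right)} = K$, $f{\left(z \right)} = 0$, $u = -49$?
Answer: $5243$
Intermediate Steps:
$q{\left(b,X \right)} = 0$
$A{\left(l,N \right)} = N l$
$V{\left(R,Y \right)} = Y \left(-62 + R\right)$ ($V{\left(R,Y \right)} = \left(R - 62\right) \left(Y + 0 R\right) = \left(-62 + R\right) \left(Y + 0\right) = \left(-62 + R\right) Y = Y \left(-62 + R\right)$)
$- V{\left(o{\left(-13 \right)},u \right)} = - \left(-49\right) \left(-62 + \left(-13\right)^{2}\right) = - \left(-49\right) \left(-62 + 169\right) = - \left(-49\right) 107 = \left(-1\right) \left(-5243\right) = 5243$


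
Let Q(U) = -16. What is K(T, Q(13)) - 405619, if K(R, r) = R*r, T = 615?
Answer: -415459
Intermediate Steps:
K(T, Q(13)) - 405619 = 615*(-16) - 405619 = -9840 - 405619 = -415459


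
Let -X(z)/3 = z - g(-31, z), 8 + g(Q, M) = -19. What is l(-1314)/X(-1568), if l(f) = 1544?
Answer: 1544/4623 ≈ 0.33398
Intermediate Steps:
g(Q, M) = -27 (g(Q, M) = -8 - 19 = -27)
X(z) = -81 - 3*z (X(z) = -3*(z - 1*(-27)) = -3*(z + 27) = -3*(27 + z) = -81 - 3*z)
l(-1314)/X(-1568) = 1544/(-81 - 3*(-1568)) = 1544/(-81 + 4704) = 1544/4623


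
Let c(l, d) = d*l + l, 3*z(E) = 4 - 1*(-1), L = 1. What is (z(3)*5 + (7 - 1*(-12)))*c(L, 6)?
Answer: 574/3 ≈ 191.33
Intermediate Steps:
z(E) = 5/3 (z(E) = (4 - 1*(-1))/3 = (4 + 1)/3 = (⅓)*5 = 5/3)
c(l, d) = l + d*l
(z(3)*5 + (7 - 1*(-12)))*c(L, 6) = ((5/3)*5 + (7 - 1*(-12)))*(1*(1 + 6)) = (25/3 + (7 + 12))*(1*7) = (25/3 + 19)*7 = (82/3)*7 = 574/3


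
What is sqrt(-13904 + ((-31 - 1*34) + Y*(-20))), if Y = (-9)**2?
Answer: I*sqrt(15589) ≈ 124.86*I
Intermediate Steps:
Y = 81
sqrt(-13904 + ((-31 - 1*34) + Y*(-20))) = sqrt(-13904 + ((-31 - 1*34) + 81*(-20))) = sqrt(-13904 + ((-31 - 34) - 1620)) = sqrt(-13904 + (-65 - 1620)) = sqrt(-13904 - 1685) = sqrt(-15589) = I*sqrt(15589)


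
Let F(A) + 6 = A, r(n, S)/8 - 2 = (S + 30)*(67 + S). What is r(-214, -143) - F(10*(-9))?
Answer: 68816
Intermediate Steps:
r(n, S) = 16 + 8*(30 + S)*(67 + S) (r(n, S) = 16 + 8*((S + 30)*(67 + S)) = 16 + 8*((30 + S)*(67 + S)) = 16 + 8*(30 + S)*(67 + S))
F(A) = -6 + A
r(-214, -143) - F(10*(-9)) = (16096 + 8*(-143)**2 + 776*(-143)) - (-6 + 10*(-9)) = (16096 + 8*20449 - 110968) - (-6 - 90) = (16096 + 163592 - 110968) - 1*(-96) = 68720 + 96 = 68816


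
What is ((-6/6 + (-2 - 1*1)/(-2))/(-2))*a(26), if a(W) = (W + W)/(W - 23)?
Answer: -13/3 ≈ -4.3333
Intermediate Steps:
a(W) = 2*W/(-23 + W) (a(W) = (2*W)/(-23 + W) = 2*W/(-23 + W))
((-6/6 + (-2 - 1*1)/(-2))/(-2))*a(26) = ((-6/6 + (-2 - 1*1)/(-2))/(-2))*(2*26/(-23 + 26)) = (-(-6*⅙ + (-2 - 1)*(-½))/2)*(2*26/3) = (-(-1 - 3*(-½))/2)*(2*26*(⅓)) = -(-1 + 3/2)/2*(52/3) = -½*½*(52/3) = -¼*52/3 = -13/3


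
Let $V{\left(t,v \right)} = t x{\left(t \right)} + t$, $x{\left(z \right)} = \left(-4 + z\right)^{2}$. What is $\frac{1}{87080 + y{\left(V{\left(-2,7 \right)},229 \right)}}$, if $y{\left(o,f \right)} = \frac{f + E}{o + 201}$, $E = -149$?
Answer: $\frac{127}{11059240} \approx 1.1484 \cdot 10^{-5}$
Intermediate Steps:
$V{\left(t,v \right)} = t + t \left(-4 + t\right)^{2}$ ($V{\left(t,v \right)} = t \left(-4 + t\right)^{2} + t = t + t \left(-4 + t\right)^{2}$)
$y{\left(o,f \right)} = \frac{-149 + f}{201 + o}$ ($y{\left(o,f \right)} = \frac{f - 149}{o + 201} = \frac{-149 + f}{201 + o}$)
$\frac{1}{87080 + y{\left(V{\left(-2,7 \right)},229 \right)}} = \frac{1}{87080 + \frac{-149 + 229}{201 - 2 \left(1 + \left(-4 - 2\right)^{2}\right)}} = \frac{1}{87080 + \frac{1}{201 - 2 \left(1 + \left(-6\right)^{2}\right)} 80} = \frac{1}{87080 + \frac{1}{201 - 2 \left(1 + 36\right)} 80} = \frac{1}{87080 + \frac{1}{201 - 74} \cdot 80} = \frac{1}{87080 + \frac{1}{127} \cdot 80} = \frac{1}{87080 + \frac{80}{127}} = \frac{1}{\frac{11059240}{127}} = \frac{127}{11059240}$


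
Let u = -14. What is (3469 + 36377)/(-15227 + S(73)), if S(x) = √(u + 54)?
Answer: -202245014/77287163 - 26564*√10/77287163 ≈ -2.6179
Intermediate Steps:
S(x) = 2*√10 (S(x) = √(-14 + 54) = √40 = 2*√10)
(3469 + 36377)/(-15227 + S(73)) = (3469 + 36377)/(-15227 + 2*√10) = 39846/(-15227 + 2*√10)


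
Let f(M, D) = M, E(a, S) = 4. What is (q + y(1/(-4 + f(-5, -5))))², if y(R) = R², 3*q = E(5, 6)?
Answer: 11881/6561 ≈ 1.8109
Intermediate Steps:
q = 4/3 (q = (⅓)*4 = 4/3 ≈ 1.3333)
(q + y(1/(-4 + f(-5, -5))))² = (4/3 + (1/(-4 - 5))²)² = (4/3 + (1/(-9))²)² = (4/3 + (-⅑)²)² = (4/3 + 1/81)² = (109/81)² = 11881/6561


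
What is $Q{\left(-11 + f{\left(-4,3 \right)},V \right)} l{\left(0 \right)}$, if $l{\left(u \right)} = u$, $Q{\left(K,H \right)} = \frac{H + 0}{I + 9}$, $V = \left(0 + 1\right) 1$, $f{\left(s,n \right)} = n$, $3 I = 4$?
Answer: $0$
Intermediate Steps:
$I = \frac{4}{3}$ ($I = \frac{1}{3} \cdot 4 = \frac{4}{3} \approx 1.3333$)
$V = 1$ ($V = 1 \cdot 1 = 1$)
$Q{\left(K,H \right)} = \frac{3 H}{31}$ ($Q{\left(K,H \right)} = \frac{H + 0}{\frac{4}{3} + 9} = \frac{H}{\frac{31}{3}} = H \frac{3}{31} = \frac{3 H}{31}$)
$Q{\left(-11 + f{\left(-4,3 \right)},V \right)} l{\left(0 \right)} = \frac{3}{31} \cdot 1 \cdot 0 = \frac{3}{31} \cdot 0 = 0$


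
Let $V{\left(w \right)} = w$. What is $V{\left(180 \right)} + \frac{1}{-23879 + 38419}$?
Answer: $\frac{2617201}{14540} \approx 180.0$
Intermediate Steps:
$V{\left(180 \right)} + \frac{1}{-23879 + 38419} = 180 + \frac{1}{-23879 + 38419} = 180 + \frac{1}{14540} = \frac{2617201}{14540}$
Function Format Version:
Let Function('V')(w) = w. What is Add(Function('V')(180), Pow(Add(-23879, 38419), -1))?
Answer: Rational(2617201, 14540) ≈ 180.00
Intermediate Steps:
Add(Function('V')(180), Pow(Add(-23879, 38419), -1)) = Add(180, Pow(Add(-23879, 38419), -1)) = Add(180, Pow(14540, -1)) = Add(180, Rational(1, 14540)) = Rational(2617201, 14540)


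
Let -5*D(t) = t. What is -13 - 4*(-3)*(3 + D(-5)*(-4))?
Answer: -25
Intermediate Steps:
D(t) = -t/5
-13 - 4*(-3)*(3 + D(-5)*(-4)) = -13 - 4*(-3)*(3 - ⅕*(-5)*(-4)) = -13 - (-12)*(3 + 1*(-4)) = -13 - (-12)*(3 - 4) = -13 - (-12)*(-1) = -13 - 1*12 = -13 - 12 = -25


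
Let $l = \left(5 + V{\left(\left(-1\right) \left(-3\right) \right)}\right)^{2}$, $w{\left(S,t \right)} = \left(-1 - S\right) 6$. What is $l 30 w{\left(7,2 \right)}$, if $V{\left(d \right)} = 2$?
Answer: $-70560$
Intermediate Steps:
$w{\left(S,t \right)} = -6 - 6 S$
$l = 49$ ($l = \left(5 + 2\right)^{2} = 7^{2} = 49$)
$l 30 w{\left(7,2 \right)} = 49 \cdot 30 \left(-6 - 42\right) = 1470 \left(-6 - 42\right) = 1470 \left(-48\right) = -70560$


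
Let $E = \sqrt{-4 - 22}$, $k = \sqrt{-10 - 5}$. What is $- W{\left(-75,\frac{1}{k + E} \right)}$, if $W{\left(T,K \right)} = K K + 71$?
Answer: $- \frac{8550}{121} - \frac{2 \sqrt{390}}{121} \approx -70.988$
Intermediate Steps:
$k = i \sqrt{15}$ ($k = \sqrt{-15} = i \sqrt{15} \approx 3.873 i$)
$E = i \sqrt{26}$ ($E = \sqrt{-26} = i \sqrt{26} \approx 5.099 i$)
$W{\left(T,K \right)} = 71 + K^{2}$ ($W{\left(T,K \right)} = K^{2} + 71 = 71 + K^{2}$)
$- W{\left(-75,\frac{1}{k + E} \right)} = - (71 + \left(\frac{1}{i \sqrt{15} + i \sqrt{26}}\right)^{2}) = - (71 + \frac{1}{\left(i \sqrt{15} + i \sqrt{26}\right)^{2}}) = -71 - \frac{1}{\left(i \sqrt{15} + i \sqrt{26}\right)^{2}}$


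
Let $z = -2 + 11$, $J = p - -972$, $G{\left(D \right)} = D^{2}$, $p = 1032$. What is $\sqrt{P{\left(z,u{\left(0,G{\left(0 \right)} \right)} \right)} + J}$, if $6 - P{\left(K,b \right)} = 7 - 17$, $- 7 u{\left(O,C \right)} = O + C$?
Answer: $2 \sqrt{505} \approx 44.944$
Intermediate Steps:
$J = 2004$ ($J = 1032 - -972 = 1032 + 972 = 2004$)
$z = 9$
$u{\left(O,C \right)} = - \frac{C}{7} - \frac{O}{7}$ ($u{\left(O,C \right)} = - \frac{O + C}{7} = - \frac{C + O}{7} = - \frac{C}{7} - \frac{O}{7}$)
$P{\left(K,b \right)} = 16$ ($P{\left(K,b \right)} = 6 - \left(7 - 17\right) = 6 - -10 = 6 + 10 = 16$)
$\sqrt{P{\left(z,u{\left(0,G{\left(0 \right)} \right)} \right)} + J} = \sqrt{16 + 2004} = \sqrt{2020} = 2 \sqrt{505}$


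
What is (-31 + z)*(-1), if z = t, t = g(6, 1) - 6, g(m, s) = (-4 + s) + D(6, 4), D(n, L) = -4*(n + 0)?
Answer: 64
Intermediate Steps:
D(n, L) = -4*n
g(m, s) = -28 + s (g(m, s) = (-4 + s) - 4*6 = (-4 + s) - 24 = -28 + s)
t = -33 (t = (-28 + 1) - 6 = -27 - 6 = -33)
z = -33
(-31 + z)*(-1) = (-31 - 33)*(-1) = -64*(-1) = 64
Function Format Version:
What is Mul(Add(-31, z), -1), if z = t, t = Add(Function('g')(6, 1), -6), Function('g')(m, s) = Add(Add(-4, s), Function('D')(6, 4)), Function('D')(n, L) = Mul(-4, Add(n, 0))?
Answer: 64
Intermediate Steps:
Function('D')(n, L) = Mul(-4, n)
Function('g')(m, s) = Add(-28, s) (Function('g')(m, s) = Add(Add(-4, s), Mul(-4, 6)) = Add(Add(-4, s), -24) = Add(-28, s))
t = -33 (t = Add(Add(-28, 1), -6) = Add(-27, -6) = -33)
z = -33
Mul(Add(-31, z), -1) = Mul(Add(-31, -33), -1) = Mul(-64, -1) = 64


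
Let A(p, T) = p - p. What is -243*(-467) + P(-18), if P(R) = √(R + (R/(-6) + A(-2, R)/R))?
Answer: 113481 + I*√15 ≈ 1.1348e+5 + 3.873*I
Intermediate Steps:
A(p, T) = 0
P(R) = √30*√R/6 (P(R) = √(R + (R/(-6) + 0/R)) = √(R + (R*(-⅙) + 0)) = √(R + (-R/6 + 0)) = √(R - R/6) = √(5*R/6) = √30*√R/6)
-243*(-467) + P(-18) = -243*(-467) + √30*√(-18)/6 = 113481 + √30*(3*I*√2)/6 = 113481 + I*√15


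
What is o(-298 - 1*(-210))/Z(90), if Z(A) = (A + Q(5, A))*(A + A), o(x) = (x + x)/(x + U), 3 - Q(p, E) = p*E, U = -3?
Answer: -44/1461915 ≈ -3.0097e-5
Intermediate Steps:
Q(p, E) = 3 - E*p (Q(p, E) = 3 - p*E = 3 - E*p)
o(x) = 2*x/(-3 + x) (o(x) = (x + x)/(x - 3) = (2*x)/(-3 + x) = 2*x/(-3 + x))
Z(A) = 2*A*(3 - 4*A) (Z(A) = (A + (3 - 1*A*5))*(A + A) = (A + (3 - 5*A))*(2*A) = (3 - 4*A)*(2*A) = 2*A*(3 - 4*A))
o(-298 - 1*(-210))/Z(90) = (2*(-298 - 1*(-210))/(-3 + (-298 - 1*(-210))))/((2*90*(3 - 4*90))) = (2*(-298 + 210)/(-3 + (-298 + 210)))/((2*90*(3 - 360))) = (2*(-88)/(-3 - 88))/((2*90*(-357))) = (2*(-88)/(-91))/(-64260) = (2*(-88)*(-1/91))*(-1/64260) = (176/91)*(-1/64260) = -44/1461915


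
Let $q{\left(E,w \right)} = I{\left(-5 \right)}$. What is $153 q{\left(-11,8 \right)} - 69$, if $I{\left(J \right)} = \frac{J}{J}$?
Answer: $84$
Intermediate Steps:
$I{\left(J \right)} = 1$
$q{\left(E,w \right)} = 1$
$153 q{\left(-11,8 \right)} - 69 = 153 \cdot 1 - 69 = 153 - 69 = 84$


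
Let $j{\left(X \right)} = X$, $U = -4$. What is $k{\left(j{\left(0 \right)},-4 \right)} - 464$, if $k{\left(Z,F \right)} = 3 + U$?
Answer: $-465$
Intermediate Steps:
$k{\left(Z,F \right)} = -1$ ($k{\left(Z,F \right)} = 3 - 4 = -1$)
$k{\left(j{\left(0 \right)},-4 \right)} - 464 = -1 - 464 = -465$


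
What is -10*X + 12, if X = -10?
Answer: 112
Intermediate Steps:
-10*X + 12 = -10*(-10) + 12 = 100 + 12 = 112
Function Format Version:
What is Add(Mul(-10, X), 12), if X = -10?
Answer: 112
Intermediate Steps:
Add(Mul(-10, X), 12) = Add(Mul(-10, -10), 12) = Add(100, 12) = 112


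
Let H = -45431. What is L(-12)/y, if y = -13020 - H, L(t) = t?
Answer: -12/32411 ≈ -0.00037024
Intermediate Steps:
y = 32411 (y = -13020 - 1*(-45431) = -13020 + 45431 = 32411)
L(-12)/y = -12/32411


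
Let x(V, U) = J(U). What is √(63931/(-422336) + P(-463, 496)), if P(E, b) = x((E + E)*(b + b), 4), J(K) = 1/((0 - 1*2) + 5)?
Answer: √4564059771/158376 ≈ 0.42657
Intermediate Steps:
J(K) = ⅓ (J(K) = 1/((0 - 2) + 5) = 1/(-2 + 5) = 1/3 = ⅓)
x(V, U) = ⅓
P(E, b) = ⅓
√(63931/(-422336) + P(-463, 496)) = √(63931/(-422336) + ⅓) = √(63931*(-1/422336) + ⅓) = √(-63931/422336 + ⅓) = √(230543/1267008) = √4564059771/158376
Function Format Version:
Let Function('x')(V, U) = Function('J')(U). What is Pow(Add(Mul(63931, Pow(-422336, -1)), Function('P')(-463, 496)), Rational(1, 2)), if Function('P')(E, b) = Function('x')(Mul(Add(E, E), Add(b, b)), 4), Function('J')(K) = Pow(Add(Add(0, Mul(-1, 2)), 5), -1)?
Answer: Mul(Rational(1, 158376), Pow(4564059771, Rational(1, 2))) ≈ 0.42657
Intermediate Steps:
Function('J')(K) = Rational(1, 3) (Function('J')(K) = Pow(Add(Add(0, -2), 5), -1) = Pow(Add(-2, 5), -1) = Pow(3, -1) = Rational(1, 3))
Function('x')(V, U) = Rational(1, 3)
Function('P')(E, b) = Rational(1, 3)
Pow(Add(Mul(63931, Pow(-422336, -1)), Function('P')(-463, 496)), Rational(1, 2)) = Pow(Add(Mul(63931, Pow(-422336, -1)), Rational(1, 3)), Rational(1, 2)) = Pow(Add(Mul(63931, Rational(-1, 422336)), Rational(1, 3)), Rational(1, 2)) = Pow(Add(Rational(-63931, 422336), Rational(1, 3)), Rational(1, 2)) = Pow(Rational(230543, 1267008), Rational(1, 2)) = Mul(Rational(1, 158376), Pow(4564059771, Rational(1, 2)))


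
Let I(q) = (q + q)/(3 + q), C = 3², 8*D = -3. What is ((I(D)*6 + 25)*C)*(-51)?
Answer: -74817/7 ≈ -10688.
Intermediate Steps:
D = -3/8 (D = (⅛)*(-3) = -3/8 ≈ -0.37500)
C = 9
I(q) = 2*q/(3 + q) (I(q) = (2*q)/(3 + q) = 2*q/(3 + q))
((I(D)*6 + 25)*C)*(-51) = (((2*(-3/8)/(3 - 3/8))*6 + 25)*9)*(-51) = (((2*(-3/8)/(21/8))*6 + 25)*9)*(-51) = (((2*(-3/8)*(8/21))*6 + 25)*9)*(-51) = ((-2/7*6 + 25)*9)*(-51) = ((-12/7 + 25)*9)*(-51) = ((163/7)*9)*(-51) = (1467/7)*(-51) = -74817/7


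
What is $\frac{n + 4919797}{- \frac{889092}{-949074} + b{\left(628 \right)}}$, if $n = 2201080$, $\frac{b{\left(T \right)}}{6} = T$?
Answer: $\frac{1126373202983}{596166654} \approx 1889.4$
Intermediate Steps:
$b{\left(T \right)} = 6 T$
$\frac{n + 4919797}{- \frac{889092}{-949074} + b{\left(628 \right)}} = \frac{2201080 + 4919797}{- \frac{889092}{-949074} + 6 \cdot 628} = \frac{7120877}{\left(-889092\right) \left(- \frac{1}{949074}\right) + 3768} = \frac{7120877}{\frac{148182}{158179} + 3768} = \frac{7120877}{\frac{596166654}{158179}} = 7120877 \cdot \frac{158179}{596166654} = \frac{1126373202983}{596166654}$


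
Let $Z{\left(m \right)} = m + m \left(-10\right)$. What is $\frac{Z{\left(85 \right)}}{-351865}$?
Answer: $\frac{153}{70373} \approx 0.0021741$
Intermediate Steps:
$Z{\left(m \right)} = - 9 m$ ($Z{\left(m \right)} = m - 10 m = - 9 m$)
$\frac{Z{\left(85 \right)}}{-351865} = \frac{\left(-9\right) 85}{-351865} = \left(-765\right) \left(- \frac{1}{351865}\right) = \frac{153}{70373}$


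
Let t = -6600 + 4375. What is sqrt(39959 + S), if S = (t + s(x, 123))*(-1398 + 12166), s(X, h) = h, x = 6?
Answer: I*sqrt(22594377) ≈ 4753.4*I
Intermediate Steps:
t = -2225
S = -22634336 (S = (-2225 + 123)*(-1398 + 12166) = -2102*10768 = -22634336)
sqrt(39959 + S) = sqrt(39959 - 22634336) = sqrt(-22594377) = I*sqrt(22594377)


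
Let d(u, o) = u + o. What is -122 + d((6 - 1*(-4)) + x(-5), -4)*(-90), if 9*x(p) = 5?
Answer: -712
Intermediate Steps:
x(p) = 5/9 (x(p) = (⅑)*5 = 5/9)
d(u, o) = o + u
-122 + d((6 - 1*(-4)) + x(-5), -4)*(-90) = -122 + (-4 + ((6 - 1*(-4)) + 5/9))*(-90) = -122 + (-4 + ((6 + 4) + 5/9))*(-90) = -122 + (-4 + (10 + 5/9))*(-90) = -122 + (-4 + 95/9)*(-90) = -122 + (59/9)*(-90) = -122 - 590 = -712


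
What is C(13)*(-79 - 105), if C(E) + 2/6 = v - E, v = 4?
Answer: 5152/3 ≈ 1717.3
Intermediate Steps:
C(E) = 11/3 - E (C(E) = -⅓ + (4 - E) = 11/3 - E)
C(13)*(-79 - 105) = (11/3 - 1*13)*(-79 - 105) = (11/3 - 13)*(-184) = -28/3*(-184) = 5152/3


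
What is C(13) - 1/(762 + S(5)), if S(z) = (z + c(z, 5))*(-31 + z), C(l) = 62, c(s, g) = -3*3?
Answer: 53691/866 ≈ 61.999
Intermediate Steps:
c(s, g) = -9
S(z) = (-31 + z)*(-9 + z) (S(z) = (z - 9)*(-31 + z) = (-9 + z)*(-31 + z) = (-31 + z)*(-9 + z))
C(13) - 1/(762 + S(5)) = 62 - 1/(762 + (279 + 5**2 - 40*5)) = 62 - 1/(762 + (279 + 25 - 200)) = 62 - 1/(762 + 104) = 62 - 1/866 = 53691/866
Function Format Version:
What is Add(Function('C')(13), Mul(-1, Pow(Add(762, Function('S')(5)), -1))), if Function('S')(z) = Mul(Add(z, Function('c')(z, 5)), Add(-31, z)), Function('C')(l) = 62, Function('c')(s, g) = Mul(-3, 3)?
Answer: Rational(53691, 866) ≈ 61.999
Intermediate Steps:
Function('c')(s, g) = -9
Function('S')(z) = Mul(Add(-31, z), Add(-9, z)) (Function('S')(z) = Mul(Add(z, -9), Add(-31, z)) = Mul(Add(-9, z), Add(-31, z)) = Mul(Add(-31, z), Add(-9, z)))
Add(Function('C')(13), Mul(-1, Pow(Add(762, Function('S')(5)), -1))) = Add(62, Mul(-1, Pow(Add(762, Add(279, Pow(5, 2), Mul(-40, 5))), -1))) = Add(62, Mul(-1, Pow(Add(762, Add(279, 25, -200)), -1))) = Add(62, Mul(-1, Pow(Add(762, 104), -1))) = Add(62, Mul(-1, Pow(866, -1))) = Add(62, Mul(-1, Rational(1, 866))) = Add(62, Rational(-1, 866)) = Rational(53691, 866)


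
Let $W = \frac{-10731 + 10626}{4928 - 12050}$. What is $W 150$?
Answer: $\frac{2625}{1187} \approx 2.2115$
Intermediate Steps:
$W = \frac{35}{2374}$ ($W = - \frac{105}{-7122} = \left(-105\right) \left(- \frac{1}{7122}\right) = \frac{35}{2374} \approx 0.014743$)
$W 150 = \frac{35}{2374} \cdot 150 = \frac{2625}{1187}$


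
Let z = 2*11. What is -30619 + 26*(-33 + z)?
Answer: -30905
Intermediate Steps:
z = 22
-30619 + 26*(-33 + z) = -30619 + 26*(-33 + 22) = -30619 + 26*(-11) = -30619 - 286 = -30905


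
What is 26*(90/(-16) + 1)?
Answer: -481/4 ≈ -120.25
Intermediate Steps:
26*(90/(-16) + 1) = 26*(90*(-1/16) + 1) = 26*(-45/8 + 1) = 26*(-37/8) = -481/4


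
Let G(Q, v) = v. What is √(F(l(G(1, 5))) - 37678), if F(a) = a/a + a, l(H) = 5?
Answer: 2*I*√9418 ≈ 194.09*I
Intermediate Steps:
F(a) = 1 + a
√(F(l(G(1, 5))) - 37678) = √((1 + 5) - 37678) = √(6 - 37678) = √(-37672) = 2*I*√9418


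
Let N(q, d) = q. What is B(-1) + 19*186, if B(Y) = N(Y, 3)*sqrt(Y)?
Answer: 3534 - I ≈ 3534.0 - 1.0*I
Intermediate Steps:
B(Y) = Y**(3/2) (B(Y) = Y*sqrt(Y) = Y**(3/2))
B(-1) + 19*186 = (-1)**(3/2) + 19*186 = -I + 3534 = 3534 - I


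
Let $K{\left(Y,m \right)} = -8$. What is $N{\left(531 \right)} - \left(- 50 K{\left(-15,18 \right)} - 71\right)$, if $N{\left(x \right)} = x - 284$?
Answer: $-82$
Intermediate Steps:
$N{\left(x \right)} = -284 + x$
$N{\left(531 \right)} - \left(- 50 K{\left(-15,18 \right)} - 71\right) = \left(-284 + 531\right) - \left(\left(-50\right) \left(-8\right) - 71\right) = 247 - \left(400 - 71\right) = 247 - 329 = -82$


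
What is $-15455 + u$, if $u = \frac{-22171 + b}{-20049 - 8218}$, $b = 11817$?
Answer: $- \frac{436856131}{28267} \approx -15455.0$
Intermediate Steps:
$u = \frac{10354}{28267}$ ($u = \frac{-22171 + 11817}{-20049 - 8218} = - \frac{10354}{-28267} = \left(-10354\right) \left(- \frac{1}{28267}\right) = \frac{10354}{28267} \approx 0.36629$)
$-15455 + u = -15455 + \frac{10354}{28267} = - \frac{436856131}{28267}$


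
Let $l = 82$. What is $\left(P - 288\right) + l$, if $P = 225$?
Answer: $19$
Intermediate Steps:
$\left(P - 288\right) + l = \left(225 - 288\right) + 82 = -63 + 82 = 19$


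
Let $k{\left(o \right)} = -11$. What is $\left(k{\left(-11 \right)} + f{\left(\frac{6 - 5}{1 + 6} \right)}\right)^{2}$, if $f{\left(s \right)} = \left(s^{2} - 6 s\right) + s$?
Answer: $\frac{328329}{2401} \approx 136.75$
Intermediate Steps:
$f{\left(s \right)} = s^{2} - 5 s$
$\left(k{\left(-11 \right)} + f{\left(\frac{6 - 5}{1 + 6} \right)}\right)^{2} = \left(-11 + \frac{6 - 5}{1 + 6} \left(-5 + \frac{6 - 5}{1 + 6}\right)\right)^{2} = \left(-11 + 1 \cdot \frac{1}{7} \left(-5 + 1 \cdot \frac{1}{7}\right)\right)^{2} = \left(-11 + \frac{-5 + \frac{1}{7}}{7}\right)^{2} = \left(-11 + \frac{1}{7} \left(- \frac{34}{7}\right)\right)^{2} = \left(-11 - \frac{34}{49}\right)^{2} = \left(- \frac{573}{49}\right)^{2} = \frac{328329}{2401}$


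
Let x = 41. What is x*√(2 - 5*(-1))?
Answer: 41*√7 ≈ 108.48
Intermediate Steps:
x*√(2 - 5*(-1)) = 41*√(2 - 5*(-1)) = 41*√(2 + 5) = 41*√7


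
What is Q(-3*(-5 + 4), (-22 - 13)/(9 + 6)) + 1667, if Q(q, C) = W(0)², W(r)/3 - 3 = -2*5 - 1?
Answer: 2243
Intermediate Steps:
W(r) = -24 (W(r) = 9 + 3*(-2*5 - 1) = 9 + 3*(-10 - 1) = 9 + 3*(-11) = 9 - 33 = -24)
Q(q, C) = 576 (Q(q, C) = (-24)² = 576)
Q(-3*(-5 + 4), (-22 - 13)/(9 + 6)) + 1667 = 576 + 1667 = 2243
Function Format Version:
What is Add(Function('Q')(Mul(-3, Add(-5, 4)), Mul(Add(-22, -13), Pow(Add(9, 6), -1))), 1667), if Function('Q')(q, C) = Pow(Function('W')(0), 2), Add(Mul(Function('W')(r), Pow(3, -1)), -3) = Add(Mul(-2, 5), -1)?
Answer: 2243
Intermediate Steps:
Function('W')(r) = -24 (Function('W')(r) = Add(9, Mul(3, Add(Mul(-2, 5), -1))) = Add(9, Mul(3, Add(-10, -1))) = Add(9, Mul(3, -11)) = Add(9, -33) = -24)
Function('Q')(q, C) = 576 (Function('Q')(q, C) = Pow(-24, 2) = 576)
Add(Function('Q')(Mul(-3, Add(-5, 4)), Mul(Add(-22, -13), Pow(Add(9, 6), -1))), 1667) = Add(576, 1667) = 2243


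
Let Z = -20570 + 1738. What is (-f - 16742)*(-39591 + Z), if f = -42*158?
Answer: 590422838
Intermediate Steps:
Z = -18832
f = -6636
(-f - 16742)*(-39591 + Z) = (-1*(-6636) - 16742)*(-39591 - 18832) = (6636 - 16742)*(-58423) = -10106*(-58423) = 590422838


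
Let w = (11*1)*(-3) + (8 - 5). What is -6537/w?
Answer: 2179/10 ≈ 217.90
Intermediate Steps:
w = -30 (w = 11*(-3) + 3 = -33 + 3 = -30)
-6537/w = -6537/(-30) = -6537*(-1/30) = 2179/10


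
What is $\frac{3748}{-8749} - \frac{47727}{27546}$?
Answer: $- \frac{173601977}{80333318} \approx -2.161$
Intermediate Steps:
$\frac{3748}{-8749} - \frac{47727}{27546} = 3748 \left(- \frac{1}{8749}\right) - \frac{15909}{9182} = - \frac{3748}{8749} - \frac{15909}{9182} = - \frac{173601977}{80333318}$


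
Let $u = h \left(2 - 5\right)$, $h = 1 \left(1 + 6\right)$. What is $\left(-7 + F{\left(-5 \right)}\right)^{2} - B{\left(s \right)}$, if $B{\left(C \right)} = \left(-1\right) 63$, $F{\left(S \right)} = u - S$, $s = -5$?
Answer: $592$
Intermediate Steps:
$h = 7$ ($h = 1 \cdot 7 = 7$)
$u = -21$ ($u = 7 \left(2 - 5\right) = 7 \left(-3\right) = -21$)
$F{\left(S \right)} = -21 - S$
$B{\left(C \right)} = -63$
$\left(-7 + F{\left(-5 \right)}\right)^{2} - B{\left(s \right)} = \left(-7 - 16\right)^{2} - -63 = \left(-7 + \left(-21 + 5\right)\right)^{2} + 63 = \left(-7 - 16\right)^{2} + 63 = \left(-23\right)^{2} + 63 = 529 + 63 = 592$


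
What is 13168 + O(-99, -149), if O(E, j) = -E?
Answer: 13267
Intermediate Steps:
13168 + O(-99, -149) = 13168 - 1*(-99) = 13168 + 99 = 13267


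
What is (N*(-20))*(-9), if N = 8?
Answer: 1440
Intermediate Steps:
(N*(-20))*(-9) = (8*(-20))*(-9) = -160*(-9) = 1440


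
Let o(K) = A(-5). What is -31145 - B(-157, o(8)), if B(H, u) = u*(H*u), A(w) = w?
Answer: -27220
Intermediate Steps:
o(K) = -5
B(H, u) = H*u²
-31145 - B(-157, o(8)) = -31145 - (-157)*(-5)² = -31145 - (-157)*25 = -31145 - 1*(-3925) = -31145 + 3925 = -27220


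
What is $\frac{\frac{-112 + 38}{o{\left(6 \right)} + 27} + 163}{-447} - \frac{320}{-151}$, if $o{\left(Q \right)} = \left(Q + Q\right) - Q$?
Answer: $\frac{3919265}{2227401} \approx 1.7596$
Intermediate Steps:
$o{\left(Q \right)} = Q$ ($o{\left(Q \right)} = 2 Q - Q = Q$)
$\frac{\frac{-112 + 38}{o{\left(6 \right)} + 27} + 163}{-447} - \frac{320}{-151} = \frac{\frac{-112 + 38}{6 + 27} + 163}{-447} - \frac{320}{-151} = \left(- \frac{74}{33} + 163\right) \left(- \frac{1}{447}\right) - - \frac{320}{151} = \left(\left(-74\right) \frac{1}{33} + 163\right) \left(- \frac{1}{447}\right) + \frac{320}{151} = \left(- \frac{74}{33} + 163\right) \left(- \frac{1}{447}\right) + \frac{320}{151} = \frac{5305}{33} \left(- \frac{1}{447}\right) + \frac{320}{151} = - \frac{5305}{14751} + \frac{320}{151} = \frac{3919265}{2227401}$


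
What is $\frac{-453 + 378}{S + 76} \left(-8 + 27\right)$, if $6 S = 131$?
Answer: $- \frac{8550}{587} \approx -14.566$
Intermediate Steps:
$S = \frac{131}{6}$ ($S = \frac{1}{6} \cdot 131 = \frac{131}{6} \approx 21.833$)
$\frac{-453 + 378}{S + 76} \left(-8 + 27\right) = \frac{-453 + 378}{\frac{131}{6} + 76} \left(-8 + 27\right) = - \frac{75}{\frac{587}{6}} \cdot 19 = \left(-75\right) \frac{6}{587} \cdot 19 = \left(- \frac{450}{587}\right) 19 = - \frac{8550}{587}$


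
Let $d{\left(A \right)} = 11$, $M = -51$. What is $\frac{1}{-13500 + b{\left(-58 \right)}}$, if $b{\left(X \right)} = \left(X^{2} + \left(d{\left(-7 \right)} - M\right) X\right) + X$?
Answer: $- \frac{1}{13790} \approx -7.2516 \cdot 10^{-5}$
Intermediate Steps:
$b{\left(X \right)} = X^{2} + 63 X$ ($b{\left(X \right)} = \left(X^{2} + \left(11 - -51\right) X\right) + X = \left(X^{2} + \left(11 + 51\right) X\right) + X = \left(X^{2} + 62 X\right) + X = X^{2} + 63 X$)
$\frac{1}{-13500 + b{\left(-58 \right)}} = \frac{1}{-13500 - 58 \left(63 - 58\right)} = \frac{1}{-13500 - 290} = \frac{1}{-13790} = - \frac{1}{13790}$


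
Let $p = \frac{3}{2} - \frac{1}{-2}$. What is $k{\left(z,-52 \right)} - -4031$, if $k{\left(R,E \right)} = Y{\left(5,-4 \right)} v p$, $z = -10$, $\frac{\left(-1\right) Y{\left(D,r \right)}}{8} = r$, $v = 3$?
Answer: $4223$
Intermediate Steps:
$Y{\left(D,r \right)} = - 8 r$
$p = 2$ ($p = 3 \cdot \frac{1}{2} - - \frac{1}{2} = \frac{3}{2} + \frac{1}{2} = 2$)
$k{\left(R,E \right)} = 192$ ($k{\left(R,E \right)} = \left(-8\right) \left(-4\right) 3 \cdot 2 = 32 \cdot 3 \cdot 2 = 96 \cdot 2 = 192$)
$k{\left(z,-52 \right)} - -4031 = 192 - -4031 = 192 + 4031 = 4223$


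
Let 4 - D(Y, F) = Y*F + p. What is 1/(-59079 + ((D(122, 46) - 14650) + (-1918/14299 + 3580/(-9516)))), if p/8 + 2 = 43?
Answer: -34017321/2710007237992 ≈ -1.2552e-5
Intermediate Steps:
p = 328 (p = -16 + 8*43 = -16 + 344 = 328)
D(Y, F) = -324 - F*Y (D(Y, F) = 4 - (Y*F + 328) = 4 - (F*Y + 328) = 4 - (328 + F*Y) = 4 + (-328 - F*Y) = -324 - F*Y)
1/(-59079 + ((D(122, 46) - 14650) + (-1918/14299 + 3580/(-9516)))) = 1/(-59079 + (((-324 - 1*46*122) - 14650) + (-1918/14299 + 3580/(-9516)))) = 1/(-59079 + (((-324 - 5612) - 14650) + (-1918*1/14299 + 3580*(-1/9516)))) = 1/(-59079 + ((-5936 - 14650) + (-1918/14299 - 895/2379))) = 1/(-59079 + (-20586 - 17360527/34017321)) = 1/(-59079 - 700297930633/34017321) = 1/(-2710007237992/34017321) = -34017321/2710007237992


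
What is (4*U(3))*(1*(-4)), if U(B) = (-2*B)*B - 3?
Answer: 336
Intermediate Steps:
U(B) = -3 - 2*B**2 (U(B) = -2*B**2 - 3 = -3 - 2*B**2)
(4*U(3))*(1*(-4)) = (4*(-3 - 2*3**2))*(1*(-4)) = (4*(-3 - 2*9))*(-4) = (4*(-3 - 18))*(-4) = (4*(-21))*(-4) = -84*(-4) = 336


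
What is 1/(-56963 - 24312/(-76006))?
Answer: -38003/2164752733 ≈ -1.7555e-5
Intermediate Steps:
1/(-56963 - 24312/(-76006)) = 1/(-56963 - 24312*(-1/76006)) = 1/(-56963 + 12156/38003) = 1/(-2164752733/38003) = -38003/2164752733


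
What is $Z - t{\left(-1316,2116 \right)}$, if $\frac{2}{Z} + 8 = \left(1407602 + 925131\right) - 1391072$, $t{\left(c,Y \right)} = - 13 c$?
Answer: $- \frac{16109799522}{941653} \approx -17108.0$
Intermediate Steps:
$Z = \frac{2}{941653}$ ($Z = \frac{2}{-8 + \left(\left(1407602 + 925131\right) - 1391072\right)} = \frac{2}{-8 + \left(2332733 - 1391072\right)} = \frac{2}{-8 + 941661} = \frac{2}{941653} \approx 2.1239 \cdot 10^{-6}$)
$Z - t{\left(-1316,2116 \right)} = \frac{2}{941653} - \left(-13\right) \left(-1316\right) = \frac{2}{941653} - 17108 = - \frac{16109799522}{941653}$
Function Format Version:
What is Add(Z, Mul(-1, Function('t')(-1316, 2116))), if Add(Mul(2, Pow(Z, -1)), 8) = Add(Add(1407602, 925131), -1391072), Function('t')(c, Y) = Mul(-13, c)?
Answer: Rational(-16109799522, 941653) ≈ -17108.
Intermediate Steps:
Z = Rational(2, 941653) (Z = Mul(2, Pow(Add(-8, Add(Add(1407602, 925131), -1391072)), -1)) = Mul(2, Pow(Add(-8, Add(2332733, -1391072)), -1)) = Mul(2, Pow(Add(-8, 941661), -1)) = Mul(2, Pow(941653, -1)) = Mul(2, Rational(1, 941653)) = Rational(2, 941653) ≈ 2.1239e-6)
Add(Z, Mul(-1, Function('t')(-1316, 2116))) = Add(Rational(2, 941653), Mul(-1, Mul(-13, -1316))) = Add(Rational(2, 941653), Mul(-1, 17108)) = Add(Rational(2, 941653), -17108) = Rational(-16109799522, 941653)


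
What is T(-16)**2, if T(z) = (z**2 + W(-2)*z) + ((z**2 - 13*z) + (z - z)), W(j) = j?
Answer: 565504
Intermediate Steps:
T(z) = -15*z + 2*z**2 (T(z) = (z**2 - 2*z) + ((z**2 - 13*z) + (z - z)) = (z**2 - 2*z) + ((z**2 - 13*z) + 0) = (z**2 - 2*z) + (z**2 - 13*z) = -15*z + 2*z**2)
T(-16)**2 = (-16*(-15 + 2*(-16)))**2 = (-16*(-15 - 32))**2 = (-16*(-47))**2 = 752**2 = 565504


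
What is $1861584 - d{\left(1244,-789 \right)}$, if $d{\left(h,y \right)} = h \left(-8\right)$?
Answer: $1871536$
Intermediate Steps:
$d{\left(h,y \right)} = - 8 h$
$1861584 - d{\left(1244,-789 \right)} = 1861584 - \left(-8\right) 1244 = 1861584 - -9952 = 1861584 + 9952 = 1871536$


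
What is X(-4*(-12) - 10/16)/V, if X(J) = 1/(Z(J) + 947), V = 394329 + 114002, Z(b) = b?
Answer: 8/4043773105 ≈ 1.9783e-9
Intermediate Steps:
V = 508331
X(J) = 1/(947 + J) (X(J) = 1/(J + 947) = 1/(947 + J))
X(-4*(-12) - 10/16)/V = 1/((947 + (-4*(-12) - 10/16))*508331) = (1/508331)/(947 + (48 - 10*1/16)) = (1/508331)/(947 + (48 - 5/8)) = (1/508331)/(947 + 379/8) = (1/508331)/(7955/8) = (8/7955)*(1/508331) = 8/4043773105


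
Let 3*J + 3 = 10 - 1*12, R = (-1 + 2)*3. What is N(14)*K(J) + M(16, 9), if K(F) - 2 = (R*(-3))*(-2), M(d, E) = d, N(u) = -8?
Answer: -144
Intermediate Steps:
R = 3 (R = 1*3 = 3)
J = -5/3 (J = -1 + (10 - 1*12)/3 = -1 + (10 - 12)/3 = -1 + (⅓)*(-2) = -1 - ⅔ = -5/3 ≈ -1.6667)
K(F) = 20 (K(F) = 2 + (3*(-3))*(-2) = 2 - 9*(-2) = 2 + 18 = 20)
N(14)*K(J) + M(16, 9) = -8*20 + 16 = -160 + 16 = -144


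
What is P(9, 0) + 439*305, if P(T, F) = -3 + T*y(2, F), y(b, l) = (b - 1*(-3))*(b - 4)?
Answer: 133802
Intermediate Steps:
y(b, l) = (-4 + b)*(3 + b) (y(b, l) = (b + 3)*(-4 + b) = (3 + b)*(-4 + b) = (-4 + b)*(3 + b))
P(T, F) = -3 - 10*T (P(T, F) = -3 + T*(-12 + 2² - 1*2) = -3 + T*(-12 + 4 - 2) = -3 + T*(-10) = -3 - 10*T)
P(9, 0) + 439*305 = (-3 - 10*9) + 439*305 = (-3 - 90) + 133895 = -93 + 133895 = 133802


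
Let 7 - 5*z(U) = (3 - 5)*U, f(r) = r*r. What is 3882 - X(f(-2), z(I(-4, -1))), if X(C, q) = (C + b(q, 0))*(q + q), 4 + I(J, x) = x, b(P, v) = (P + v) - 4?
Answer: 97032/25 ≈ 3881.3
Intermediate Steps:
f(r) = r²
b(P, v) = -4 + P + v
I(J, x) = -4 + x
z(U) = 7/5 + 2*U/5 (z(U) = 7/5 - (3 - 5)*U/5 = 7/5 - (-2)*U/5 = 7/5 + 2*U/5)
X(C, q) = 2*q*(-4 + C + q) (X(C, q) = (C + (-4 + q + 0))*(q + q) = (C + (-4 + q))*(2*q) = (-4 + C + q)*(2*q) = 2*q*(-4 + C + q))
3882 - X(f(-2), z(I(-4, -1))) = 3882 - 2*(7/5 + 2*(-4 - 1)/5)*(-4 + (-2)² + (7/5 + 2*(-4 - 1)/5)) = 3882 - 2*(7/5 + (⅖)*(-5))*(-4 + 4 + (7/5 + (⅖)*(-5))) = 3882 - 2*(7/5 - 2)*(-4 + 4 + (7/5 - 2)) = 3882 - 2*(-3)*(-4 + 4 - ⅗)/5 = 3882 - 2*(-3)*(-3)/(5*5) = 3882 - 1*18/25 = 3882 - 18/25 = 97032/25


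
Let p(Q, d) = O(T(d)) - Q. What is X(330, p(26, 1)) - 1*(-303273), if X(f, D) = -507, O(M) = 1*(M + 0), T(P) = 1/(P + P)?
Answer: 302766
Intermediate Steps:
T(P) = 1/(2*P)
O(M) = M (O(M) = 1*M = M)
p(Q, d) = 1/(2*d) - Q
X(330, p(26, 1)) - 1*(-303273) = -507 - 1*(-303273) = -507 + 303273 = 302766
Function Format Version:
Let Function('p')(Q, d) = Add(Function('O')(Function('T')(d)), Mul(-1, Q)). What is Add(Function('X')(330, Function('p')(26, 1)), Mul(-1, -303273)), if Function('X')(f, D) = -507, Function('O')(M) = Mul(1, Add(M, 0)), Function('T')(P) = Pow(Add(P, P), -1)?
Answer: 302766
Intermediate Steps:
Function('T')(P) = Mul(Rational(1, 2), Pow(P, -1)) (Function('T')(P) = Pow(Mul(2, P), -1) = Mul(Rational(1, 2), Pow(P, -1)))
Function('O')(M) = M (Function('O')(M) = Mul(1, M) = M)
Function('p')(Q, d) = Add(Mul(Rational(1, 2), Pow(d, -1)), Mul(-1, Q))
Add(Function('X')(330, Function('p')(26, 1)), Mul(-1, -303273)) = Add(-507, Mul(-1, -303273)) = Add(-507, 303273) = 302766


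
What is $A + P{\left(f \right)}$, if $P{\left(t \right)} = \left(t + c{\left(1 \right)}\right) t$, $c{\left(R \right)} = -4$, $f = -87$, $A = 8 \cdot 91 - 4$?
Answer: $8641$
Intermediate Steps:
$A = 724$ ($A = 728 - 4 = 724$)
$P{\left(t \right)} = t \left(-4 + t\right)$ ($P{\left(t \right)} = \left(t - 4\right) t = \left(-4 + t\right) t = t \left(-4 + t\right)$)
$A + P{\left(f \right)} = 724 - 87 \left(-4 - 87\right) = 724 - -7917 = 724 + 7917 = 8641$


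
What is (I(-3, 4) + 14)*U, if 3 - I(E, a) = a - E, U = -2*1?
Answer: -20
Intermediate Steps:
U = -2
I(E, a) = 3 + E - a (I(E, a) = 3 - (a - E) = 3 + (E - a) = 3 + E - a)
(I(-3, 4) + 14)*U = ((3 - 3 - 1*4) + 14)*(-2) = ((3 - 3 - 4) + 14)*(-2) = (-4 + 14)*(-2) = 10*(-2) = -20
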